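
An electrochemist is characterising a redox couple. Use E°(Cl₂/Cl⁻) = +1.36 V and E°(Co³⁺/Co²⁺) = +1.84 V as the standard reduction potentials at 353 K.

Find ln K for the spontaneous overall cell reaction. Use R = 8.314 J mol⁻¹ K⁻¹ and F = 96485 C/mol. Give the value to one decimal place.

Cathode: Co³⁺/Co²⁺; anode: Cl₂/Cl⁻. E°cell = (+1.84) − (+1.36) = +0.48 V, with n = 2.
ΔG° = −nFE° = −RT ln K, so ln K = nFE°/(RT) = (2)(96485)(+0.48) / ((8.314)(353)) = 31.561.

31.6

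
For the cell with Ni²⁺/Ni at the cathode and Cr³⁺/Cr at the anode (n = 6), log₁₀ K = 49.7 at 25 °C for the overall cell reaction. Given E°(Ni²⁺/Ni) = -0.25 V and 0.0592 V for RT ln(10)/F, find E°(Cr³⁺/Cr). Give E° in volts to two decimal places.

-0.74 V

E°cell = (0.0592/n)·log K = (0.0592/6)(49.7) = +0.490 V.
Since Ni²⁺/Ni is the cathode and Cr³⁺/Cr the anode, E°cell = E°(Ni²⁺/Ni) − E°(Cr³⁺/Cr).
So E°(Cr³⁺/Cr) = E°(Ni²⁺/Ni) − E°cell = (-0.25) − (+0.490) = -0.74 V.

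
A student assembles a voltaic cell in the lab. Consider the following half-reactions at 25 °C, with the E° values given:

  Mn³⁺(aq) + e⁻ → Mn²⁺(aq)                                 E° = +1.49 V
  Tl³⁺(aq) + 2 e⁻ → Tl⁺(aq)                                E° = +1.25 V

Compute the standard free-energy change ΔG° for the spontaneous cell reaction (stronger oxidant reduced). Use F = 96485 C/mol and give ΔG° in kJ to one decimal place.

Mn³⁺/Mn²⁺ (E° = +1.49 V) is the cathode; Tl³⁺/Tl⁺ (E° = +1.25 V) is the anode, so E°cell = +0.24 V.
Balancing electrons gives n = 2 (lcm of 1 and 2).
ΔG° = −nFE° = −(2)(96485)(+0.24) = -46,313 J = -46.3 kJ.

-46.3 kJ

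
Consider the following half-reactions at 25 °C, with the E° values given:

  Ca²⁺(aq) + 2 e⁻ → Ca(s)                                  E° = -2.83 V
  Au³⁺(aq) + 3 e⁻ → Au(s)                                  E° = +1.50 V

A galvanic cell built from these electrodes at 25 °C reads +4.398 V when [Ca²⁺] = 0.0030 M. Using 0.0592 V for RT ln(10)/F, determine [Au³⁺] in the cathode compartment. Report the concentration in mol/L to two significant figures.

0.46 M

Au³⁺/Au is the cathode, Ca²⁺/Ca the anode: E°cell = +4.33 V, n = 6.
Overall reaction: 2 Au³⁺(aq) + 3 Ca(s) → 2 Au(s) + 3 Ca²⁺(aq); Q = [Ca²⁺]^3/[Au³⁺]^2.
From E = E° − (0.0592/n) log Q: log Q = (E° − E)·n/0.0592 = (+4.33 − (+4.398))·6/0.0592 = -6.8919.
So 2·log[Au³⁺] = 3·log(0.003) − log Q = -7.5686 − (-6.8919) = -0.6767; log[Au³⁺] = -0.6767 / 2 = -0.3383; [Au³⁺] = 10^(-0.3383) ≈ 0.46 M.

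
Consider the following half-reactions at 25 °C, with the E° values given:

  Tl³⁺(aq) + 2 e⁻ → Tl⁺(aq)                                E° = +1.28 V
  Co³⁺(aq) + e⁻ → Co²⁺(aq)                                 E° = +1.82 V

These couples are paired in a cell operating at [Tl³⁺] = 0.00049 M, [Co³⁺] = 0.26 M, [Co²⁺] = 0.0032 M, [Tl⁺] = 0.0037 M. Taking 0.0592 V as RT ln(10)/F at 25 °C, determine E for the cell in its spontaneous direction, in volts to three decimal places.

+0.679 V

Co³⁺/Co²⁺ is the cathode (higher E°), Tl³⁺/Tl⁺ the anode: E°cell = +1.82 − (+1.28) = +0.54 V, n = 2.
Overall: 2 Co³⁺(aq) + Tl⁺(aq) → 2 Co²⁺(aq) + Tl³⁺(aq)
Q = [Co²⁺]^2·[Tl³⁺] / ([Co³⁺]^2·[Tl⁺]); log Q = -4.698.
E = E° − (0.0592/n) log Q = +0.54 − (0.0592/2)(-4.698) = +0.679 V.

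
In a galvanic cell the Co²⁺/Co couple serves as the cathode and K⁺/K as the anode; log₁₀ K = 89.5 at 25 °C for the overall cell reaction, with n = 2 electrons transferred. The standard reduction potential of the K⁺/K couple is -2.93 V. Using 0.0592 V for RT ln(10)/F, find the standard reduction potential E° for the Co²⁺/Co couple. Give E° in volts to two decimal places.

E°cell = (0.0592/n)·log K = (0.0592/2)(89.5) = +2.649 V.
Since Co²⁺/Co is the cathode and K⁺/K the anode, E°cell = E°(Co²⁺/Co) − E°(K⁺/K).
So E°(Co²⁺/Co) = E°cell + E°(K⁺/K) = +2.649 + (-2.93) = -0.28 V.

-0.28 V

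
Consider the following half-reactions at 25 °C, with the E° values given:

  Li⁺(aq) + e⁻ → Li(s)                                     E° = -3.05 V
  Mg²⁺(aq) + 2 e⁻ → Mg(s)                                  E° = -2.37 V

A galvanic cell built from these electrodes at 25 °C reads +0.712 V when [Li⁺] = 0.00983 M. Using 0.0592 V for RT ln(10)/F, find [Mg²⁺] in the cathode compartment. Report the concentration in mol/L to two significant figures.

Mg²⁺/Mg is the cathode, Li⁺/Li the anode: E°cell = +0.68 V, n = 2.
Overall reaction: Mg²⁺(aq) + 2 Li(s) → Mg(s) + 2 Li⁺(aq); Q = [Li⁺]^2/[Mg²⁺]^1.
From E = E° − (0.0592/n) log Q: log Q = (E° − E)·n/0.0592 = (+0.68 − (+0.712))·2/0.0592 = -1.0811.
So 1·log[Mg²⁺] = 2·log(0.00983) − log Q = -4.0149 − (-1.0811) = -2.9338; [Mg²⁺] = 10^(-2.9338) ≈ 0.0012 M.

0.0012 M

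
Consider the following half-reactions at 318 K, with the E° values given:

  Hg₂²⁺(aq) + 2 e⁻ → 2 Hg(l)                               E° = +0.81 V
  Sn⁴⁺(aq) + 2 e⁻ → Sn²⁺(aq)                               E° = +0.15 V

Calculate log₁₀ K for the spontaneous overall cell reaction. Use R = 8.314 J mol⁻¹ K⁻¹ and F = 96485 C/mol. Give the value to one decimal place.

20.9

Cathode: Hg₂²⁺/Hg; anode: Sn⁴⁺/Sn²⁺. E°cell = (+0.81) − (+0.15) = +0.66 V, with n = 2.
ΔG° = −nFE° = −RT ln K, so ln K = nFE°/(RT) = (2)(96485)(+0.66) / ((8.314)(318)) = 48.172.
log₁₀ K = 48.172 / ln 10 = 20.9.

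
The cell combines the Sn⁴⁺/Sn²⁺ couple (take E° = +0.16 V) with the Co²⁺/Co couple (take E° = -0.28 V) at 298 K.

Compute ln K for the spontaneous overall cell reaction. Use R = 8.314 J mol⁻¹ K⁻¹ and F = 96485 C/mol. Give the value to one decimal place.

34.3

Cathode: Sn⁴⁺/Sn²⁺; anode: Co²⁺/Co. E°cell = (+0.16) − (-0.28) = +0.44 V, with n = 2.
ΔG° = −nFE° = −RT ln K, so ln K = nFE°/(RT) = (2)(96485)(+0.44) / ((8.314)(298)) = 34.270.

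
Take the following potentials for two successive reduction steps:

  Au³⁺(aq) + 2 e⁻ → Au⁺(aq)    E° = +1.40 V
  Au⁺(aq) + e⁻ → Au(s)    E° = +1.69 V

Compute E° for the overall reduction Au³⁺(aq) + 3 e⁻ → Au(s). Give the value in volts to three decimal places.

Adding the free-energy changes (−nFE°) of the two steps gives −n₃FE°₃ = −n₁FE°₁ − n₂FE°₂.
E°₃ = (2×+1.40 + 1×+1.69) / 3 = (+4.490) / 3 = +1.497 V.

+1.497 V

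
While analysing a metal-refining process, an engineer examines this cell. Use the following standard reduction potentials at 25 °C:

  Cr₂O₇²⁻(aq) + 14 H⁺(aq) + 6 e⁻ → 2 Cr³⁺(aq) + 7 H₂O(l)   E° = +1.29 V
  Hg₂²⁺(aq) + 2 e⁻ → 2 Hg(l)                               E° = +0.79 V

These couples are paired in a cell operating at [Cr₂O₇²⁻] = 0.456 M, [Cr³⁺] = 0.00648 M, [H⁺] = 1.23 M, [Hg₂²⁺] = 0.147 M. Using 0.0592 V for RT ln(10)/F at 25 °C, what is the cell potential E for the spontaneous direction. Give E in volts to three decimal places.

+0.577 V

Cr₂O₇²⁻/Cr³⁺ is the cathode (higher E°), Hg₂²⁺/Hg the anode: E°cell = +1.29 − (+0.79) = +0.50 V, n = 6.
Overall: Cr₂O₇²⁻(aq) + 14 H⁺(aq) + 6 Hg(l) → 2 Cr³⁺(aq) + 7 H₂O(l) + 3 Hg₂²⁺(aq)
Q = [Cr³⁺]^2·[Hg₂²⁺]^3 / ([Cr₂O₇²⁻]·[H⁺]^14); log Q = -7.793.
E = E° − (0.0592/n) log Q = +0.50 − (0.0592/6)(-7.793) = +0.577 V.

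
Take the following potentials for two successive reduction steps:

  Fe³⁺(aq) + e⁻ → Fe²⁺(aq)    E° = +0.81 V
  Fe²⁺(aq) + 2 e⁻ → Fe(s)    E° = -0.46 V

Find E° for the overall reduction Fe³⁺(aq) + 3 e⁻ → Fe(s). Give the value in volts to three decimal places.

-0.037 V

Adding the free-energy changes (−nFE°) of the two steps gives −n₃FE°₃ = −n₁FE°₁ − n₂FE°₂.
E°₃ = (1×+0.81 + 2×-0.46) / 3 = (-0.110) / 3 = -0.037 V.
Simply averaging or adding the two E° values would be wrong; the electron-weighted sum is required.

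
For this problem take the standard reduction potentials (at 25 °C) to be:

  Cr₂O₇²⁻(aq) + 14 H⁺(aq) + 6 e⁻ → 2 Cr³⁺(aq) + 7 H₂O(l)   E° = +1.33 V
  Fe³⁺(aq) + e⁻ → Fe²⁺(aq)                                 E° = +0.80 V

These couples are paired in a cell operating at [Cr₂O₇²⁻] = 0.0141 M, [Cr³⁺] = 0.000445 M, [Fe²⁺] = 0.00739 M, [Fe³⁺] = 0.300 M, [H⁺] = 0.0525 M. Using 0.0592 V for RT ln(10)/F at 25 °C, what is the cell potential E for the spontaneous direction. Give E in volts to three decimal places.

Cr₂O₇²⁻/Cr³⁺ is the cathode (higher E°), Fe³⁺/Fe²⁺ the anode: E°cell = +1.33 − (+0.80) = +0.53 V, n = 6.
Overall: Cr₂O₇²⁻(aq) + 14 H⁺(aq) + 6 Fe²⁺(aq) → 2 Cr³⁺(aq) + 7 H₂O(l) + 6 Fe³⁺(aq)
Q = [Cr³⁺]^2·[Fe³⁺]^6 / ([Cr₂O₇²⁻]·[H⁺]^14·[Fe²⁺]^6); log Q = 22.716.
E = E° − (0.0592/n) log Q = +0.53 − (0.0592/6)(22.716) = +0.306 V.

+0.306 V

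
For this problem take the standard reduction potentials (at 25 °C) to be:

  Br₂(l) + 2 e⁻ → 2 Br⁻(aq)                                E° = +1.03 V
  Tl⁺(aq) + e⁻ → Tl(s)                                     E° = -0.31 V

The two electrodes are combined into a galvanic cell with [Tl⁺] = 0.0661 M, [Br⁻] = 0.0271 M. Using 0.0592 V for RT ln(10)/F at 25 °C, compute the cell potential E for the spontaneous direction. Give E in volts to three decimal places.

+1.503 V

Br₂/Br⁻ is the cathode (higher E°), Tl⁺/Tl the anode: E°cell = +1.03 − (-0.31) = +1.34 V, n = 2.
Overall: Br₂(l) + 2 Tl(s) → 2 Br⁻(aq) + 2 Tl⁺(aq)
Q = [Br⁻]^2·[Tl⁺]^2; log Q = -5.494.
E = E° − (0.0592/n) log Q = +1.34 − (0.0592/2)(-5.494) = +1.503 V.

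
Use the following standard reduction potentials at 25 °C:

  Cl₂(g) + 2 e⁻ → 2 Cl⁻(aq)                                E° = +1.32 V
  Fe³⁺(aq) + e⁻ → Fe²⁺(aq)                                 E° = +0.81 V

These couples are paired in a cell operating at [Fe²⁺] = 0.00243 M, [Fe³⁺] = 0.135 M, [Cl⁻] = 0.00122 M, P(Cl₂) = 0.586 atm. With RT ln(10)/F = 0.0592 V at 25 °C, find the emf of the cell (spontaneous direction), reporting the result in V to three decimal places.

Cl₂/Cl⁻ is the cathode (higher E°), Fe³⁺/Fe²⁺ the anode: E°cell = +1.32 − (+0.81) = +0.51 V, n = 2.
Overall: Cl₂(g) + 2 Fe²⁺(aq) → 2 Cl⁻(aq) + 2 Fe³⁺(aq)
Q = [Cl⁻]^2·[Fe³⁺]^2 / (P(Cl₂)·[Fe²⁺]^2); log Q = -2.106.
E = E° − (0.0592/n) log Q = +0.51 − (0.0592/2)(-2.106) = +0.572 V.

+0.572 V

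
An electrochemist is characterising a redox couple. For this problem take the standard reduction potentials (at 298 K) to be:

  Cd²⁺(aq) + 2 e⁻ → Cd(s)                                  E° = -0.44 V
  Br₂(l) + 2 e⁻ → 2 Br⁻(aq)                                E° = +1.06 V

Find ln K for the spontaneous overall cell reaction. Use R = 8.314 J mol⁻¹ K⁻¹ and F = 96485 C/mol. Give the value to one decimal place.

116.8

Cathode: Br₂/Br⁻; anode: Cd²⁺/Cd. E°cell = (+1.06) − (-0.44) = +1.50 V, with n = 2.
ΔG° = −nFE° = −RT ln K, so ln K = nFE°/(RT) = (2)(96485)(+1.50) / ((8.314)(298)) = 116.830.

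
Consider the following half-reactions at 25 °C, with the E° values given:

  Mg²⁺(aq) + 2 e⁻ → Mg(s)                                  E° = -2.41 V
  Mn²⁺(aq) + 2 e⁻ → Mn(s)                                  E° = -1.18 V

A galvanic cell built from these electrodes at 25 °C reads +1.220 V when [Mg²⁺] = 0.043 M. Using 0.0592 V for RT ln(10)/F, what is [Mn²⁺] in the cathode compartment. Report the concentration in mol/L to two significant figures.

Mn²⁺/Mn is the cathode, Mg²⁺/Mg the anode: E°cell = +1.23 V, n = 2.
Overall reaction: Mn²⁺(aq) + Mg(s) → Mn(s) + Mg²⁺(aq); Q = [Mg²⁺]^1/[Mn²⁺]^1.
From E = E° − (0.0592/n) log Q: log Q = (E° − E)·n/0.0592 = (+1.23 − (+1.220))·2/0.0592 = 0.3378.
So 1·log[Mn²⁺] = 1·log(0.043) − log Q = -1.3665 − (0.3378) = -1.7043; [Mn²⁺] = 10^(-1.7043) ≈ 0.020 M.

0.020 M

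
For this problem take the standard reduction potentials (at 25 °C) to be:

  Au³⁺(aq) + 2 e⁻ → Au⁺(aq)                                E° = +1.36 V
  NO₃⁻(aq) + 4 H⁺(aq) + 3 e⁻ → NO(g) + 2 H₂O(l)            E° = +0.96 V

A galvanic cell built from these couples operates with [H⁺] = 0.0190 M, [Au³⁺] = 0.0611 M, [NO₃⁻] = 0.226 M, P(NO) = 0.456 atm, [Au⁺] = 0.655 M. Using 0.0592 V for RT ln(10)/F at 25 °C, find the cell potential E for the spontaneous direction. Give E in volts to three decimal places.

Au³⁺/Au⁺ is the cathode (higher E°), NO₃⁻/NO the anode: E°cell = +1.36 − (+0.96) = +0.40 V, n = 6.
Overall: 3 Au³⁺(aq) + 2 NO(g) + 4 H₂O(l) → 3 Au⁺(aq) + 2 NO₃⁻(aq) + 8 H⁺(aq)
Q = [Au⁺]^3·[NO₃⁻]^2·[H⁺]^8 / ([Au³⁺]^3·P(NO)^2); log Q = -11.289.
E = E° − (0.0592/n) log Q = +0.40 − (0.0592/6)(-11.289) = +0.511 V.

+0.511 V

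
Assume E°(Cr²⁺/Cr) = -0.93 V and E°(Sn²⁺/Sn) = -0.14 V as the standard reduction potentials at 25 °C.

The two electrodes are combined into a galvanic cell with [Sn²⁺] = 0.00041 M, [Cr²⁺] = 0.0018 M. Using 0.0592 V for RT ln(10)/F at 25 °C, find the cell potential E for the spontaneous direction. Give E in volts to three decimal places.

Sn²⁺/Sn is the cathode (higher E°), Cr²⁺/Cr the anode: E°cell = -0.14 − (-0.93) = +0.79 V, n = 2.
Overall: Sn²⁺(aq) + Cr(s) → Sn(s) + Cr²⁺(aq)
Q = [Cr²⁺] / ([Sn²⁺]); log Q = 0.642.
E = E° − (0.0592/n) log Q = +0.79 − (0.0592/2)(0.642) = +0.771 V.

+0.771 V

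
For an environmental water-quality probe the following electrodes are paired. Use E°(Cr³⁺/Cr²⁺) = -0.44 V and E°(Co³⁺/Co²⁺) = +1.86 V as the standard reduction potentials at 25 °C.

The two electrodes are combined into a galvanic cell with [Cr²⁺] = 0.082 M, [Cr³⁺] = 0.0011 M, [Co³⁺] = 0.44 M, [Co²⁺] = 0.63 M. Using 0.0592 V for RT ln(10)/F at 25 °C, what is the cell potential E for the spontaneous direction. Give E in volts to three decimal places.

+2.402 V

Co³⁺/Co²⁺ is the cathode (higher E°), Cr³⁺/Cr²⁺ the anode: E°cell = +1.86 − (-0.44) = +2.30 V, n = 1.
Overall: Co³⁺(aq) + Cr²⁺(aq) → Co²⁺(aq) + Cr³⁺(aq)
Q = [Co²⁺]·[Cr³⁺] / ([Co³⁺]·[Cr²⁺]); log Q = -1.717.
E = E° − (0.0592/n) log Q = +2.30 − (0.0592/1)(-1.717) = +2.402 V.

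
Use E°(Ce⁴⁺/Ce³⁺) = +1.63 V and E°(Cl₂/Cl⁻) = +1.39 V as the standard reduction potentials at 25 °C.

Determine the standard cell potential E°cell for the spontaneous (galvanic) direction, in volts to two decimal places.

+0.24 V

The Ce⁴⁺/Ce³⁺ couple has the higher reduction potential, so it is the cathode; Cl₂/Cl⁻ is oxidised at the anode.
E°cell = E°(cathode) − E°(anode) = (+1.63) − (+1.39) = +0.24 V.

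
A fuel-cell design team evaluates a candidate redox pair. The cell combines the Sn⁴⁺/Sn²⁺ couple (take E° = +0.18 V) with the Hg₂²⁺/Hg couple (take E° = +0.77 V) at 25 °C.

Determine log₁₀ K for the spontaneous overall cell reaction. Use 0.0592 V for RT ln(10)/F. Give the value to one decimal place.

19.9

Cathode: Hg₂²⁺/Hg; anode: Sn⁴⁺/Sn²⁺. E°cell = +0.59 V, n = 2.
log K = nE°cell / 0.0592 = (2)(+0.59) / 0.0592 = 19.9.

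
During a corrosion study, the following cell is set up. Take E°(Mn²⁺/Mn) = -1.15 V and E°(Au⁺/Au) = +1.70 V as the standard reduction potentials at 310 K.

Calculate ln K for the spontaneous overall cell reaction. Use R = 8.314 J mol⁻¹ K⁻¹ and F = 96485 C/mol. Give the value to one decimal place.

213.4

Cathode: Au⁺/Au; anode: Mn²⁺/Mn. E°cell = (+1.70) − (-1.15) = +2.85 V, with n = 2.
ΔG° = −nFE° = −RT ln K, so ln K = nFE°/(RT) = (2)(96485)(+2.85) / ((8.314)(310)) = 213.385.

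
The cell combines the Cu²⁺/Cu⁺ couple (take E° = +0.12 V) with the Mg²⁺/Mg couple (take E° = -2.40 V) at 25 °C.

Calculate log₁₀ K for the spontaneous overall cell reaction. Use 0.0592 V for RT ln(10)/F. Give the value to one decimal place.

85.1

Cathode: Cu²⁺/Cu⁺; anode: Mg²⁺/Mg. E°cell = +2.52 V, n = 2.
log K = nE°cell / 0.0592 = (2)(+2.52) / 0.0592 = 85.1.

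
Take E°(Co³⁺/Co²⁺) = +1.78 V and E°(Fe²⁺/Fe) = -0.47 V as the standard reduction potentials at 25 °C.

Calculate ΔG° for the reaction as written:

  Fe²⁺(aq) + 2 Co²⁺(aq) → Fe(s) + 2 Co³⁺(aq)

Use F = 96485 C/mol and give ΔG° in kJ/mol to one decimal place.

+434.2 kJ/mol

As written, Fe²⁺/Fe is reduced (cathode) and Co³⁺/Co²⁺ is oxidised (anode), so E°cell = (-0.47) − (+1.78) = -2.25 V.
Balancing electrons gives n = 2.
ΔG° = −nFE° = −(2)(96485)(-2.25) = 434,182 J = +434.2 kJ/mol.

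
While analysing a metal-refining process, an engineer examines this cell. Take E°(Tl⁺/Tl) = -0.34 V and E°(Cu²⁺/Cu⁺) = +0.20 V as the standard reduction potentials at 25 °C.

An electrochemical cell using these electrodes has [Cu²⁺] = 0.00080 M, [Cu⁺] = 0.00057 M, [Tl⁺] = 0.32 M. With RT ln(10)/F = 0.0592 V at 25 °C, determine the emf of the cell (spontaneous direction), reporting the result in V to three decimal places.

+0.578 V

Cu²⁺/Cu⁺ is the cathode (higher E°), Tl⁺/Tl the anode: E°cell = +0.20 − (-0.34) = +0.54 V, n = 1.
Overall: Cu²⁺(aq) + Tl(s) → Cu⁺(aq) + Tl⁺(aq)
Q = [Cu⁺]·[Tl⁺] / ([Cu²⁺]); log Q = -0.642.
E = E° − (0.0592/n) log Q = +0.54 − (0.0592/1)(-0.642) = +0.578 V.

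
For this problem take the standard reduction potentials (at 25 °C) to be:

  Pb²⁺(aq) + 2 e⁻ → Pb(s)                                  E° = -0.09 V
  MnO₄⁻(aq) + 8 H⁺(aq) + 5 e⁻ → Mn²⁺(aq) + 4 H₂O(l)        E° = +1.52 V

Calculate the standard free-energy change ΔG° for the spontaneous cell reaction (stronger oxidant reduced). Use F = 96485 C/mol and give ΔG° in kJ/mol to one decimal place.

MnO₄⁻/Mn²⁺ (E° = +1.52 V) is the cathode; Pb²⁺/Pb (E° = -0.09 V) is the anode, so E°cell = +1.61 V.
Balancing electrons gives n = 10 (lcm of 5 and 2).
ΔG° = −nFE° = −(10)(96485)(+1.61) = -1,553,408 J = -1553.4 kJ/mol.

-1553.4 kJ/mol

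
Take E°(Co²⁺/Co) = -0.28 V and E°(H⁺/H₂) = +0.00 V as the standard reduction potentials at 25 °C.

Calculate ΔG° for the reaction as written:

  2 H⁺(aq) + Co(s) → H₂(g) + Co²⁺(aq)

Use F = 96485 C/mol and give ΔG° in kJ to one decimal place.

-54.0 kJ

As written, H⁺/H₂ is reduced (cathode) and Co²⁺/Co is oxidised (anode), so E°cell = (+0.00) − (-0.28) = +0.28 V.
Balancing electrons gives n = 2.
ΔG° = −nFE° = −(2)(96485)(+0.28) = -54,032 J = -54.0 kJ.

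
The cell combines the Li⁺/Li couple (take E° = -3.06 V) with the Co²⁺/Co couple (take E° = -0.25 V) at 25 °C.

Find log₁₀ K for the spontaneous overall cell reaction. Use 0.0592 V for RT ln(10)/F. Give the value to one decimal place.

Cathode: Co²⁺/Co; anode: Li⁺/Li. E°cell = +2.81 V, n = 2.
log K = nE°cell / 0.0592 = (2)(+2.81) / 0.0592 = 94.9.

94.9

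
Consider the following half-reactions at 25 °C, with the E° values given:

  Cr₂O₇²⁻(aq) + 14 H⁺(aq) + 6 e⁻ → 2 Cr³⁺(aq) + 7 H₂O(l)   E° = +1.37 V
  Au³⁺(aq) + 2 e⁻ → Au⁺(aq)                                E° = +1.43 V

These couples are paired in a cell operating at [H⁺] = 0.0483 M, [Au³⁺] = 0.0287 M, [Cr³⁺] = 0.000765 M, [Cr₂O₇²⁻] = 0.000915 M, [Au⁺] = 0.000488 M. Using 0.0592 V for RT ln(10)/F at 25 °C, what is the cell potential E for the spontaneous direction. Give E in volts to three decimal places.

+0.263 V

Au³⁺/Au⁺ is the cathode (higher E°), Cr₂O₇²⁻/Cr³⁺ the anode: E°cell = +1.43 − (+1.37) = +0.06 V, n = 6.
Overall: 3 Au³⁺(aq) + 2 Cr³⁺(aq) + 7 H₂O(l) → 3 Au⁺(aq) + Cr₂O₇²⁻(aq) + 14 H⁺(aq)
Q = [Au⁺]^3·[Cr₂O₇²⁻]·[H⁺]^14 / ([Au³⁺]^3·[Cr³⁺]^2); log Q = -20.539.
E = E° − (0.0592/n) log Q = +0.06 − (0.0592/6)(-20.539) = +0.263 V.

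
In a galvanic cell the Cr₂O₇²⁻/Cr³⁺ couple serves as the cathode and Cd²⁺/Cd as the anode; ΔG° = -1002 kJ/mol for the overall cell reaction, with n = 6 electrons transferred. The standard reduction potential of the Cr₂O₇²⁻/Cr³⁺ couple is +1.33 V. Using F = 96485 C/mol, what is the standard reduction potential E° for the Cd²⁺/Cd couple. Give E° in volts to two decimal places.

-0.40 V

E°cell = −ΔG°/(nF) = −(-1002×10³)/((6)(96485)) = +1.731 V.
Since Cr₂O₇²⁻/Cr³⁺ is the cathode and Cd²⁺/Cd the anode, E°cell = E°(Cr₂O₇²⁻/Cr³⁺) − E°(Cd²⁺/Cd).
So E°(Cd²⁺/Cd) = E°(Cr₂O₇²⁻/Cr³⁺) − E°cell = (+1.33) − (+1.731) = -0.40 V.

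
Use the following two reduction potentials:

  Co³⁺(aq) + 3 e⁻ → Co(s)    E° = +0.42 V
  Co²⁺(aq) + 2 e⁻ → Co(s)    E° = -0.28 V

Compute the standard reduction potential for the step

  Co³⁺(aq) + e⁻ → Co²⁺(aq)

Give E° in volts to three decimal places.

+1.820 V

Sequential free energies add, so n₃E°₃ = n₁E°₁ + n₂E°₂.
With n₃ = 3, and the known step contributing 2×(-0.28) V, the unknown satisfies 1·E° = 3×(+0.42) − 2×(-0.28) = +1.820.
E° = +1.820 / 1 = +1.820 V.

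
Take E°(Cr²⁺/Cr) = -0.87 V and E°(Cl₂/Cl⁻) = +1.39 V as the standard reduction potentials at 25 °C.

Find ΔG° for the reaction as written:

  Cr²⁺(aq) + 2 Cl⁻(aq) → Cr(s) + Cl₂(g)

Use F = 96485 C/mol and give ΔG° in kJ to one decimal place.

As written, Cr²⁺/Cr is reduced (cathode) and Cl₂/Cl⁻ is oxidised (anode), so E°cell = (-0.87) − (+1.39) = -2.26 V.
Balancing electrons gives n = 2.
ΔG° = −nFE° = −(2)(96485)(-2.26) = 436,112 J = +436.1 kJ.

+436.1 kJ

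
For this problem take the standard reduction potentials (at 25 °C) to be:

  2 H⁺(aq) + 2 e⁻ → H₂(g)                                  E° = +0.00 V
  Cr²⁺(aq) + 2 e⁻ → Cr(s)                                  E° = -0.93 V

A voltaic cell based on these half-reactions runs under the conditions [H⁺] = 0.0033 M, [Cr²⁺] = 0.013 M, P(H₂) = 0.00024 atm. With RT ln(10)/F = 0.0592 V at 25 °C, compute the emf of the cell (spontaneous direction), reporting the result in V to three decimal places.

+0.946 V

H⁺/H₂ is the cathode (higher E°), Cr²⁺/Cr the anode: E°cell = +0.00 − (-0.93) = +0.93 V, n = 2.
Overall: 2 H⁺(aq) + Cr(s) → H₂(g) + Cr²⁺(aq)
Q = P(H₂)·[Cr²⁺] / ([H⁺]^2); log Q = -0.543.
E = E° − (0.0592/n) log Q = +0.93 − (0.0592/2)(-0.543) = +0.946 V.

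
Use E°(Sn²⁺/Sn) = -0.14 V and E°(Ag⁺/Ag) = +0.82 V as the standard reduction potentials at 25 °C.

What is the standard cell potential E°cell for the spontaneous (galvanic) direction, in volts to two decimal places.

+0.96 V

The Ag⁺/Ag couple has the higher reduction potential, so it is the cathode; Sn²⁺/Sn is oxidised at the anode.
E°cell = E°(cathode) − E°(anode) = (+0.82) − (-0.14) = +0.96 V.
Since E°cell > 0, the reaction is spontaneous under standard conditions.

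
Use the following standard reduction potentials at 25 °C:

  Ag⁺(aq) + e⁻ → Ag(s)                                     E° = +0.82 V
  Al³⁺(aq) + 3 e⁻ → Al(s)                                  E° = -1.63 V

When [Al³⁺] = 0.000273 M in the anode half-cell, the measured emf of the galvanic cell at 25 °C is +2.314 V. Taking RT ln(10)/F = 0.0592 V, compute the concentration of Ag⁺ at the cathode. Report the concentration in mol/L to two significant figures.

0.00033 M

Ag⁺/Ag is the cathode, Al³⁺/Al the anode: E°cell = +2.45 V, n = 3.
Overall reaction: 3 Ag⁺(aq) + Al(s) → 3 Ag(s) + Al³⁺(aq); Q = [Al³⁺]^1/[Ag⁺]^3.
From E = E° − (0.0592/n) log Q: log Q = (E° − E)·n/0.0592 = (+2.45 − (+2.314))·3/0.0592 = 6.8919.
So 3·log[Ag⁺] = 1·log(0.000273) − log Q = -3.5638 − (6.8919) = -10.4557; log[Ag⁺] = -10.4557 / 3 = -3.4852; [Ag⁺] = 10^(-3.4852) ≈ 0.00033 M.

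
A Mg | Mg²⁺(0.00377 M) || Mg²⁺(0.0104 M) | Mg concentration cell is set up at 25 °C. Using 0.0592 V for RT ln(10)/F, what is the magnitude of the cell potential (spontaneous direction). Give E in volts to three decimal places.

+0.013 V

For a concentration cell E°cell = 0. The 0.0104 M side is the cathode (reduction is favoured where [Mg²⁺] is higher).
With n = 2, E = −(0.0592/2) log([Mg²⁺]ₐₙ/[Mg²⁺]꜀ₐₜ) = −(0.0592/2) log(0.00377/0.0104) = −(0.0592/2)(-0.441) = +0.013 V.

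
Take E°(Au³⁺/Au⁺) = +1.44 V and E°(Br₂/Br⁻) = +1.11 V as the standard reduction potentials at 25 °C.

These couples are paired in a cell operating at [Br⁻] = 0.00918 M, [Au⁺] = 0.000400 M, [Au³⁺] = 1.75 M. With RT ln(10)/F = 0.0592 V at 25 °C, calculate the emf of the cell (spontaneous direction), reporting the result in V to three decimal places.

+0.317 V

Au³⁺/Au⁺ is the cathode (higher E°), Br₂/Br⁻ the anode: E°cell = +1.44 − (+1.11) = +0.33 V, n = 2.
Overall: Au³⁺(aq) + 2 Br⁻(aq) → Au⁺(aq) + Br₂(l)
Q = [Au⁺] / ([Au³⁺]·[Br⁻]^2); log Q = 0.433.
E = E° − (0.0592/n) log Q = +0.33 − (0.0592/2)(0.433) = +0.317 V.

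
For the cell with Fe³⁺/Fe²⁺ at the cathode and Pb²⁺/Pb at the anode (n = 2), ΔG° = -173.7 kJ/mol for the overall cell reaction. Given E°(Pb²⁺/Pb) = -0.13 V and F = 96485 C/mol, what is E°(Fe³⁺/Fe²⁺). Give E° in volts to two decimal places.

+0.77 V

E°cell = −ΔG°/(nF) = −(-173.7×10³)/((2)(96485)) = +0.900 V.
Since Fe³⁺/Fe²⁺ is the cathode and Pb²⁺/Pb the anode, E°cell = E°(Fe³⁺/Fe²⁺) − E°(Pb²⁺/Pb).
So E°(Fe³⁺/Fe²⁺) = E°cell + E°(Pb²⁺/Pb) = +0.900 + (-0.13) = +0.77 V.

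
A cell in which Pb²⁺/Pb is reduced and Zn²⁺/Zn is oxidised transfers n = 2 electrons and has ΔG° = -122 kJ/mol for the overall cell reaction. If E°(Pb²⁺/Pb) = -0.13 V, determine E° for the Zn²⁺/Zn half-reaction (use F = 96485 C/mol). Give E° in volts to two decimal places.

E°cell = −ΔG°/(nF) = −(-122×10³)/((2)(96485)) = +0.632 V.
Since Pb²⁺/Pb is the cathode and Zn²⁺/Zn the anode, E°cell = E°(Pb²⁺/Pb) − E°(Zn²⁺/Zn).
So E°(Zn²⁺/Zn) = E°(Pb²⁺/Pb) − E°cell = (-0.13) − (+0.632) = -0.76 V.

-0.76 V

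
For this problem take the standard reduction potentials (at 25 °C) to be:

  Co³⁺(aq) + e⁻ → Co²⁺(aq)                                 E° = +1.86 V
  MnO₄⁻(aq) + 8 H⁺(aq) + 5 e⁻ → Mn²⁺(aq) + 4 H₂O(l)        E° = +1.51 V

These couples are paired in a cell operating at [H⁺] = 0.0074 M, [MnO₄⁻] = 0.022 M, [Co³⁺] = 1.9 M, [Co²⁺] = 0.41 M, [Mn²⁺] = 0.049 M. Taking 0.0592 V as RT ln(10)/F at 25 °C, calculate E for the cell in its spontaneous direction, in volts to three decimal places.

+0.595 V

Co³⁺/Co²⁺ is the cathode (higher E°), MnO₄⁻/Mn²⁺ the anode: E°cell = +1.86 − (+1.51) = +0.35 V, n = 5.
Overall: 5 Co³⁺(aq) + Mn²⁺(aq) + 4 H₂O(l) → 5 Co²⁺(aq) + MnO₄⁻(aq) + 8 H⁺(aq)
Q = [Co²⁺]^5·[MnO₄⁻]·[H⁺]^8 / ([Co³⁺]^5·[Mn²⁺]); log Q = -20.724.
E = E° − (0.0592/n) log Q = +0.35 − (0.0592/5)(-20.724) = +0.595 V.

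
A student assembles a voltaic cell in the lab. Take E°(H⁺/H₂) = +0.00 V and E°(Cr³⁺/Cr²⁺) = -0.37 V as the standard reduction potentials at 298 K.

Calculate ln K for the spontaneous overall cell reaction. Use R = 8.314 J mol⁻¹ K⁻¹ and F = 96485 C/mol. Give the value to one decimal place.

Cathode: H⁺/H₂; anode: Cr³⁺/Cr²⁺. E°cell = (+0.00) − (-0.37) = +0.37 V, with n = 2.
ΔG° = −nFE° = −RT ln K, so ln K = nFE°/(RT) = (2)(96485)(+0.37) / ((8.314)(298)) = 28.818.

28.8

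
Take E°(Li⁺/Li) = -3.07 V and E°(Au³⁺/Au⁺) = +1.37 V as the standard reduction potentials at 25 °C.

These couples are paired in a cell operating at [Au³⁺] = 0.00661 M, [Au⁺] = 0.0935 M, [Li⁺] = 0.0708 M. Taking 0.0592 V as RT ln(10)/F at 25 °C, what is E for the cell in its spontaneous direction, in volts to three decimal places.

Au³⁺/Au⁺ is the cathode (higher E°), Li⁺/Li the anode: E°cell = +1.37 − (-3.07) = +4.44 V, n = 2.
Overall: Au³⁺(aq) + 2 Li(s) → Au⁺(aq) + 2 Li⁺(aq)
Q = [Au⁺]·[Li⁺]^2 / ([Au³⁺]); log Q = -1.149.
E = E° − (0.0592/n) log Q = +4.44 − (0.0592/2)(-1.149) = +4.474 V.

+4.474 V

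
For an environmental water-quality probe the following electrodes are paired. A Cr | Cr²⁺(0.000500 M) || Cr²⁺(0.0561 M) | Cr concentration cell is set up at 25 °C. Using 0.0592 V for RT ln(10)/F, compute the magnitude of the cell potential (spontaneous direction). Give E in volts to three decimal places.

For a concentration cell E°cell = 0. The 0.0561 M side is the cathode (reduction is favoured where [Cr²⁺] is higher).
With n = 2, E = −(0.0592/2) log([Cr²⁺]ₐₙ/[Cr²⁺]꜀ₐₜ) = −(0.0592/2) log(0.0005/0.0561) = −(0.0592/2)(-2.050) = +0.061 V.

+0.061 V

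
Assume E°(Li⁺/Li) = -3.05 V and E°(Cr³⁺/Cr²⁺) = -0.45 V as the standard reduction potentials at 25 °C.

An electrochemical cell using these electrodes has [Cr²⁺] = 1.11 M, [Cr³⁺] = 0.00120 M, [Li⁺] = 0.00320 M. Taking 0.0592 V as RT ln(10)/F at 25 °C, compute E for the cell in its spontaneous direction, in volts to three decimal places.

+2.572 V

Cr³⁺/Cr²⁺ is the cathode (higher E°), Li⁺/Li the anode: E°cell = -0.45 − (-3.05) = +2.60 V, n = 1.
Overall: Cr³⁺(aq) + Li(s) → Cr²⁺(aq) + Li⁺(aq)
Q = [Cr²⁺]·[Li⁺] / ([Cr³⁺]); log Q = 0.471.
E = E° − (0.0592/n) log Q = +2.60 − (0.0592/1)(0.471) = +2.572 V.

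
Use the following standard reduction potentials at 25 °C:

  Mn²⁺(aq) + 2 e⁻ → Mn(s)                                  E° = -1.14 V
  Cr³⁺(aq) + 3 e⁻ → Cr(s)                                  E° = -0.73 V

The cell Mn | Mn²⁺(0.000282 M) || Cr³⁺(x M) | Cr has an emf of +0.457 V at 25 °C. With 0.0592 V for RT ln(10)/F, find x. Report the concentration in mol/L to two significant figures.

0.0011 M

Cr³⁺/Cr is the cathode, Mn²⁺/Mn the anode: E°cell = +0.41 V, n = 6.
Overall reaction: 2 Cr³⁺(aq) + 3 Mn(s) → 2 Cr(s) + 3 Mn²⁺(aq); Q = [Mn²⁺]^3/[Cr³⁺]^2.
From E = E° − (0.0592/n) log Q: log Q = (E° − E)·n/0.0592 = (+0.41 − (+0.457))·6/0.0592 = -4.7635.
So 2·log[Cr³⁺] = 3·log(0.000282) − log Q = -10.6493 − (-4.7635) = -5.8858; log[Cr³⁺] = -5.8858 / 2 = -2.9429; [Cr³⁺] = 10^(-2.9429) ≈ 0.0011 M.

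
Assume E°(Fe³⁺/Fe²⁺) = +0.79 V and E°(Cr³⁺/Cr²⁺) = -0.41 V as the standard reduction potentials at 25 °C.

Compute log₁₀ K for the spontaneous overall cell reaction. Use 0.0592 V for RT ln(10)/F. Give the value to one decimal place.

Cathode: Fe³⁺/Fe²⁺; anode: Cr³⁺/Cr²⁺. E°cell = +1.20 V, n = 1.
log K = nE°cell / 0.0592 = (1)(+1.20) / 0.0592 = 20.3.

20.3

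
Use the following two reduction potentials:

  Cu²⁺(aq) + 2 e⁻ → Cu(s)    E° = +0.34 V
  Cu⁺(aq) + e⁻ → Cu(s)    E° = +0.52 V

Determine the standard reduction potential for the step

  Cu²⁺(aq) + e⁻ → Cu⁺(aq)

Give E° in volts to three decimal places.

+0.160 V

Sequential free energies add, so n₃E°₃ = n₁E°₁ + n₂E°₂.
With n₃ = 2, and the known step contributing 1×(+0.52) V, the unknown satisfies 1·E° = 2×(+0.34) − 1×(+0.52) = +0.160.
E° = +0.160 / 1 = +0.160 V.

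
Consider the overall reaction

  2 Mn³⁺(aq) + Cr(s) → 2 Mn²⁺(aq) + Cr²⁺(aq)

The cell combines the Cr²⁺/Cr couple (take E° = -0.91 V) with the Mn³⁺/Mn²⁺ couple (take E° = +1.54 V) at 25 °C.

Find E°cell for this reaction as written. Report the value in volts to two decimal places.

The Mn³⁺/Mn²⁺ couple has the higher reduction potential, so it is the cathode; Cr²⁺/Cr is oxidised at the anode.
E°cell = E°(cathode) − E°(anode) = (+1.54) − (-0.91) = +2.45 V.

+2.45 V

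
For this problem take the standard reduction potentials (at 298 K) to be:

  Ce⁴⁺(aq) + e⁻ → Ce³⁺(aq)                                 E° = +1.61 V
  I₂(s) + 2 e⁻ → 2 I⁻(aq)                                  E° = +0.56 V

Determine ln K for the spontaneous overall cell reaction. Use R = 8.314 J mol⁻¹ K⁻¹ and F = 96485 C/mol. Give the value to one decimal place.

81.8

Cathode: Ce⁴⁺/Ce³⁺; anode: I₂/I⁻. E°cell = (+1.61) − (+0.56) = +1.05 V, with n = 2.
ΔG° = −nFE° = −RT ln K, so ln K = nFE°/(RT) = (2)(96485)(+1.05) / ((8.314)(298)) = 81.781.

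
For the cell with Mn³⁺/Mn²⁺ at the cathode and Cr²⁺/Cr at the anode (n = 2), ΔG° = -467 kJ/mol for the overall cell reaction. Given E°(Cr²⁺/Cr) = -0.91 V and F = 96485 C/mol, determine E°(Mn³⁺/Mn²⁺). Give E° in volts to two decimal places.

E°cell = −ΔG°/(nF) = −(-467×10³)/((2)(96485)) = +2.420 V.
Since Mn³⁺/Mn²⁺ is the cathode and Cr²⁺/Cr the anode, E°cell = E°(Mn³⁺/Mn²⁺) − E°(Cr²⁺/Cr).
So E°(Mn³⁺/Mn²⁺) = E°cell + E°(Cr²⁺/Cr) = +2.420 + (-0.91) = +1.51 V.

+1.51 V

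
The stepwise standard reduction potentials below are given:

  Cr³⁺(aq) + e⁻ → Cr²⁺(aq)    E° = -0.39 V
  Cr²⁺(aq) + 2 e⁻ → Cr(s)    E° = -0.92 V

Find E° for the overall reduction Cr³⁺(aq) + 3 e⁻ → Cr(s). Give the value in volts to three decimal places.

Standard free energies of sequential steps add: ΔG°₃ = ΔG°₁ + ΔG°₂, so n₃E°₃ = n₁E°₁ + n₂E°₂.
E°₃ = (1×-0.39 + 2×-0.92) / 3 = (-2.230) / 3 = -0.743 V.

-0.743 V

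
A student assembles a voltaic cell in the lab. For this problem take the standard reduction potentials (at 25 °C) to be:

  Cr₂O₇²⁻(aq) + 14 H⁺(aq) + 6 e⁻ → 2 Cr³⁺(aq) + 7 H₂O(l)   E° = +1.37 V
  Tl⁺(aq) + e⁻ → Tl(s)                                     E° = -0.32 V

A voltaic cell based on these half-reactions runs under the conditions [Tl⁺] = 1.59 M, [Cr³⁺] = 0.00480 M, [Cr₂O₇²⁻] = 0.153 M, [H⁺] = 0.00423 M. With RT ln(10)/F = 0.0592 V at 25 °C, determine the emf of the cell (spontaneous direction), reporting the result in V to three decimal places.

+1.388 V

Cr₂O₇²⁻/Cr³⁺ is the cathode (higher E°), Tl⁺/Tl the anode: E°cell = +1.37 − (-0.32) = +1.69 V, n = 6.
Overall: Cr₂O₇²⁻(aq) + 14 H⁺(aq) + 6 Tl(s) → 2 Cr³⁺(aq) + 7 H₂O(l) + 6 Tl⁺(aq)
Q = [Cr³⁺]^2·[Tl⁺]^6 / ([Cr₂O₇²⁻]·[H⁺]^14); log Q = 30.617.
E = E° − (0.0592/n) log Q = +1.69 − (0.0592/6)(30.617) = +1.388 V.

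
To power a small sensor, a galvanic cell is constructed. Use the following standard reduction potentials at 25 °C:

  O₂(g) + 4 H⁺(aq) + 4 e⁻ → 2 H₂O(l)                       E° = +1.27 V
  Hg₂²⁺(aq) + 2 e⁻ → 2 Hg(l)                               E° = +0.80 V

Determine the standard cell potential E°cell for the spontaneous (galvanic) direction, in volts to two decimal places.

+0.47 V

The O₂/H₂O couple has the higher reduction potential, so it is the cathode; Hg₂²⁺/Hg is oxidised at the anode.
E°cell = E°(cathode) − E°(anode) = (+1.27) − (+0.80) = +0.47 V.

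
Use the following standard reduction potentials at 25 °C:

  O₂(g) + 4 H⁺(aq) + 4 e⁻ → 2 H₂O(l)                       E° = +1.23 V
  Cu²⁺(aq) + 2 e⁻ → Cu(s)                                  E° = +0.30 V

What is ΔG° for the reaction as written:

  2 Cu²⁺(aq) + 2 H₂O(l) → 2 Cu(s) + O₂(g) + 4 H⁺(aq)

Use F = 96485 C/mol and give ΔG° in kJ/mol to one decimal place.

As written, Cu²⁺/Cu is reduced (cathode) and O₂/H₂O is oxidised (anode), so E°cell = (+0.30) − (+1.23) = -0.93 V.
Balancing electrons gives n = 4.
ΔG° = −nFE° = −(4)(96485)(-0.93) = 358,924 J = +358.9 kJ/mol.

+358.9 kJ/mol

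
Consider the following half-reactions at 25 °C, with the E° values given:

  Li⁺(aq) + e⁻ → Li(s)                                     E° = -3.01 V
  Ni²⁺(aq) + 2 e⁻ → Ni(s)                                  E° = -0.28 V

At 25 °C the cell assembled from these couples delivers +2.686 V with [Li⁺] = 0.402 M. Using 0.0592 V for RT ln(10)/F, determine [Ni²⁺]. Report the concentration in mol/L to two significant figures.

0.0053 M

Ni²⁺/Ni is the cathode, Li⁺/Li the anode: E°cell = +2.73 V, n = 2.
Overall reaction: Ni²⁺(aq) + 2 Li(s) → Ni(s) + 2 Li⁺(aq); Q = [Li⁺]^2/[Ni²⁺]^1.
From E = E° − (0.0592/n) log Q: log Q = (E° − E)·n/0.0592 = (+2.73 − (+2.686))·2/0.0592 = 1.4865.
So 1·log[Ni²⁺] = 2·log(0.402) − log Q = -0.7915 − (1.4865) = -2.2780; [Ni²⁺] = 10^(-2.2780) ≈ 0.0053 M.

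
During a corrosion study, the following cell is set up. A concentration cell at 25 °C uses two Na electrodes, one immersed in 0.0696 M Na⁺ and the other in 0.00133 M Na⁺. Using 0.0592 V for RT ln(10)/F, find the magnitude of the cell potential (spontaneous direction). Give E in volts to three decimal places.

For a concentration cell E°cell = 0. The 0.0696 M side is the cathode (reduction is favoured where [Na⁺] is higher).
With n = 1, E = −(0.0592/1) log([Na⁺]ₐₙ/[Na⁺]꜀ₐₜ) = −(0.0592/1) log(0.00133/0.0696) = −(0.0592/1)(-1.719) = +0.102 V.

+0.102 V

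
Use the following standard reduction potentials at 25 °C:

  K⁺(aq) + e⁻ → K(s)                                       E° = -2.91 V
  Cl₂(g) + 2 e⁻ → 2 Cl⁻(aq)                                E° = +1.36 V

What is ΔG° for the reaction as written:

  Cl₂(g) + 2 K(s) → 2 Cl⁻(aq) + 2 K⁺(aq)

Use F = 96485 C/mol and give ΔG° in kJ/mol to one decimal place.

As written, Cl₂/Cl⁻ is reduced (cathode) and K⁺/K is oxidised (anode), so E°cell = (+1.36) − (-2.91) = +4.27 V.
Balancing electrons gives n = 2.
ΔG° = −nFE° = −(2)(96485)(+4.27) = -823,982 J = -824.0 kJ/mol.

-824.0 kJ/mol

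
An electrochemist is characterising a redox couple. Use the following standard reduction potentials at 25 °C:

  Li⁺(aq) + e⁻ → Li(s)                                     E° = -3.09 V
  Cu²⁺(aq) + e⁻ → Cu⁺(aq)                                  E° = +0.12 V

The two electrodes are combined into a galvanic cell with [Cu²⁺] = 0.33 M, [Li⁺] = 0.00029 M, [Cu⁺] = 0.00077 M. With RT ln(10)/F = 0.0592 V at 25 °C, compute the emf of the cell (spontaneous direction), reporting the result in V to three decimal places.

+3.575 V

Cu²⁺/Cu⁺ is the cathode (higher E°), Li⁺/Li the anode: E°cell = +0.12 − (-3.09) = +3.21 V, n = 1.
Overall: Cu²⁺(aq) + Li(s) → Cu⁺(aq) + Li⁺(aq)
Q = [Cu⁺]·[Li⁺] / ([Cu²⁺]); log Q = -6.170.
E = E° − (0.0592/n) log Q = +3.21 − (0.0592/1)(-6.170) = +3.575 V.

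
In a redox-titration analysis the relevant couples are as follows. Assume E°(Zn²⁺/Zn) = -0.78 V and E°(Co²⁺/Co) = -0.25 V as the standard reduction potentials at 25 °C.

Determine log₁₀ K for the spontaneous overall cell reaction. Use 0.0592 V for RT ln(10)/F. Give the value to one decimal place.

17.9

Cathode: Co²⁺/Co; anode: Zn²⁺/Zn. E°cell = +0.53 V, n = 2.
log K = nE°cell / 0.0592 = (2)(+0.53) / 0.0592 = 17.9.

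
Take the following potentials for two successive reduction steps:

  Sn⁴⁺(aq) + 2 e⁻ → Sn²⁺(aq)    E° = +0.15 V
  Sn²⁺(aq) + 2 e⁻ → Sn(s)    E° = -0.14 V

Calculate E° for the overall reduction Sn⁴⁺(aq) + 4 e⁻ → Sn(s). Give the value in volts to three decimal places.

+0.005 V

Adding the free-energy changes (−nFE°) of the two steps gives −n₃FE°₃ = −n₁FE°₁ − n₂FE°₂.
E°₃ = (2×+0.15 + 2×-0.14) / 4 = (+0.020) / 4 = +0.005 V.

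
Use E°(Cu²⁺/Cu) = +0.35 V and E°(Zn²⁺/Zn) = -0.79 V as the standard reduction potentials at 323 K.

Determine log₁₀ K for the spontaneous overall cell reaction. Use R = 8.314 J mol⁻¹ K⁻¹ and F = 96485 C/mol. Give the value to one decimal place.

35.6

Cathode: Cu²⁺/Cu; anode: Zn²⁺/Zn. E°cell = (+0.35) − (-0.79) = +1.14 V, with n = 2.
ΔG° = −nFE° = −RT ln K, so ln K = nFE°/(RT) = (2)(96485)(+1.14) / ((8.314)(323)) = 81.919.
log₁₀ K = 81.919 / ln 10 = 35.6.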